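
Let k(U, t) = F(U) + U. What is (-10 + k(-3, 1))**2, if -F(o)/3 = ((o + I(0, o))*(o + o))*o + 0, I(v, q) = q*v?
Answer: 22201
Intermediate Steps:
F(o) = -6*o**3 (F(o) = -3*(((o + o*0)*(o + o))*o + 0) = -3*(((o + 0)*(2*o))*o + 0) = -3*((o*(2*o))*o + 0) = -3*((2*o**2)*o + 0) = -3*(2*o**3 + 0) = -6*o**3)
k(U, t) = U - 6*U**3 (k(U, t) = -6*U**3 + U = U - 6*U**3)
(-10 + k(-3, 1))**2 = (-10 + (-3 - 6*(-3)**3))**2 = (-10 + (-3 - 6*(-27)))**2 = (-10 + (-3 + 162))**2 = (-10 + 159)**2 = 149**2 = 22201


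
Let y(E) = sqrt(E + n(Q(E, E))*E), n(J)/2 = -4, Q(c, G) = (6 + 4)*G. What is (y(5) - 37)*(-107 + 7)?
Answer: 3700 - 100*I*sqrt(35) ≈ 3700.0 - 591.61*I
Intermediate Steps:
Q(c, G) = 10*G
n(J) = -8 (n(J) = 2*(-4) = -8)
y(E) = sqrt(7)*sqrt(-E) (y(E) = sqrt(E - 8*E) = sqrt(-7*E) = sqrt(7)*sqrt(-E))
(y(5) - 37)*(-107 + 7) = (sqrt(7)*sqrt(-1*5) - 37)*(-107 + 7) = (sqrt(7)*sqrt(-5) - 37)*(-100) = (sqrt(7)*(I*sqrt(5)) - 37)*(-100) = (I*sqrt(35) - 37)*(-100) = (-37 + I*sqrt(35))*(-100) = 3700 - 100*I*sqrt(35)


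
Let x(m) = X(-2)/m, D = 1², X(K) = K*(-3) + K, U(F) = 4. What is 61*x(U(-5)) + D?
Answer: 62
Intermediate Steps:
X(K) = -2*K (X(K) = -3*K + K = -2*K)
D = 1
x(m) = 4/m (x(m) = (-2*(-2))/m = 4/m)
61*x(U(-5)) + D = 61*(4/4) + 1 = 61*(4*(¼)) + 1 = 61*1 + 1 = 61 + 1 = 62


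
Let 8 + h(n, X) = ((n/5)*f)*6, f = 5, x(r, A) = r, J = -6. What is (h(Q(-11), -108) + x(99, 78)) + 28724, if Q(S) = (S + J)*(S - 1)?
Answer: 30039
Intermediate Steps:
Q(S) = (-1 + S)*(-6 + S) (Q(S) = (S - 6)*(S - 1) = (-6 + S)*(-1 + S) = (-1 + S)*(-6 + S))
h(n, X) = -8 + 6*n (h(n, X) = -8 + ((n/5)*5)*6 = -8 + n*6 = -8 + 6*n)
(h(Q(-11), -108) + x(99, 78)) + 28724 = ((-8 + 6*(6 + (-11)² - 7*(-11))) + 99) + 28724 = ((-8 + 6*(6 + 121 + 77)) + 99) + 28724 = ((-8 + 6*204) + 99) + 28724 = ((-8 + 1224) + 99) + 28724 = (1216 + 99) + 28724 = 1315 + 28724 = 30039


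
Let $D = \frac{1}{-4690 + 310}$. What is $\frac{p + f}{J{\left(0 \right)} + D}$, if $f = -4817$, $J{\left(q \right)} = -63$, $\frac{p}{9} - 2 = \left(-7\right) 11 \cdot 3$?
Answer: $\frac{30125640}{275941} \approx 109.17$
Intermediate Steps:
$p = -2061$ ($p = 18 + 9 \left(-7\right) 11 \cdot 3 = 18 + 9 \left(\left(-77\right) 3\right) = 18 + 9 \left(-231\right) = 18 - 2079 = -2061$)
$D = - \frac{1}{4380}$ ($D = \frac{1}{-4380} = - \frac{1}{4380} \approx -0.00022831$)
$\frac{p + f}{J{\left(0 \right)} + D} = \frac{-2061 - 4817}{-63 - \frac{1}{4380}} = - \frac{6878}{- \frac{275941}{4380}} = \left(-6878\right) \left(- \frac{4380}{275941}\right) = \frac{30125640}{275941}$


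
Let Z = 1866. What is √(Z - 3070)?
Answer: 2*I*√301 ≈ 34.699*I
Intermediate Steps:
√(Z - 3070) = √(1866 - 3070) = √(-1204) = 2*I*√301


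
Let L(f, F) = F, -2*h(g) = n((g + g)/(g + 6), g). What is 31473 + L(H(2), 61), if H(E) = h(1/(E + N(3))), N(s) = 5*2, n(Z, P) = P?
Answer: 31534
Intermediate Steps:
N(s) = 10
h(g) = -g/2
H(E) = -1/(2*(10 + E)) (H(E) = -1/(2*(E + 10)) = -1/(2*(10 + E)))
31473 + L(H(2), 61) = 31473 + 61 = 31534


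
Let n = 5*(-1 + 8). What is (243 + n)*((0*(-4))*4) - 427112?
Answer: -427112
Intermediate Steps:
n = 35 (n = 5*7 = 35)
(243 + n)*((0*(-4))*4) - 427112 = (243 + 35)*((0*(-4))*4) - 427112 = 278*(0*4) - 427112 = 278*0 - 427112 = 0 - 427112 = -427112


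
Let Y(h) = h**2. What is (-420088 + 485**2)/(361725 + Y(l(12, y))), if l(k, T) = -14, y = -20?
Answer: -26409/51703 ≈ -0.51078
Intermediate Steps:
(-420088 + 485**2)/(361725 + Y(l(12, y))) = (-420088 + 485**2)/(361725 + (-14)**2) = (-420088 + 235225)/(361725 + 196) = -184863/361921 = -184863*1/361921 = -26409/51703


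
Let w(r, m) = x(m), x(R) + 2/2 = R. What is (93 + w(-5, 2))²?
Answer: 8836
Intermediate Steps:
x(R) = -1 + R
w(r, m) = -1 + m
(93 + w(-5, 2))² = (93 + (-1 + 2))² = (93 + 1)² = 94² = 8836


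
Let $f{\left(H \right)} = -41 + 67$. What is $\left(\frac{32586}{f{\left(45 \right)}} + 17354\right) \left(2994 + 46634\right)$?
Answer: $\frac{12004765060}{13} \approx 9.2344 \cdot 10^{8}$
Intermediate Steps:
$f{\left(H \right)} = 26$
$\left(\frac{32586}{f{\left(45 \right)}} + 17354\right) \left(2994 + 46634\right) = \left(\frac{32586}{26} + 17354\right) \left(2994 + 46634\right) = \left(32586 \cdot \frac{1}{26} + 17354\right) 49628 = \left(\frac{16293}{13} + 17354\right) 49628 = \frac{241895}{13} \cdot 49628 = \frac{12004765060}{13}$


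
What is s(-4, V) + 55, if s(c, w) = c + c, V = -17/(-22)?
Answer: 47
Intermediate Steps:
V = 17/22 (V = -17*(-1/22) = 17/22 ≈ 0.77273)
s(c, w) = 2*c
s(-4, V) + 55 = 2*(-4) + 55 = -8 + 55 = 47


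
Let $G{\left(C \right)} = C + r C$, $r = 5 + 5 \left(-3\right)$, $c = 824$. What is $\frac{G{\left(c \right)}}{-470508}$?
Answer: $\frac{618}{39209} \approx 0.015762$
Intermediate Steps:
$r = -10$ ($r = 5 - 15 = -10$)
$G{\left(C \right)} = - 9 C$ ($G{\left(C \right)} = C - 10 C = - 9 C$)
$\frac{G{\left(c \right)}}{-470508} = \frac{\left(-9\right) 824}{-470508} = \left(-7416\right) \left(- \frac{1}{470508}\right) = \frac{618}{39209}$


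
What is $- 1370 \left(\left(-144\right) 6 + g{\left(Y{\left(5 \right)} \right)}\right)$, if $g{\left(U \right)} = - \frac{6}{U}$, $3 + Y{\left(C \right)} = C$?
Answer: $1187790$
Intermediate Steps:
$Y{\left(C \right)} = -3 + C$
$- 1370 \left(\left(-144\right) 6 + g{\left(Y{\left(5 \right)} \right)}\right) = - 1370 \left(\left(-144\right) 6 - \frac{6}{-3 + 5}\right) = - 1370 \left(-864 - \frac{6}{2}\right) = - 1370 \left(-864 - 3\right) = \left(-1370\right) \left(-867\right) = 1187790$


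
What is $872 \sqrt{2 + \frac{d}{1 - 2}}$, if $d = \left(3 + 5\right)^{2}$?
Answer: $872 i \sqrt{62} \approx 6866.1 i$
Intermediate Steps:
$d = 64$ ($d = 8^{2} = 64$)
$872 \sqrt{2 + \frac{d}{1 - 2}} = 872 \sqrt{2 + \frac{64}{1 - 2}} = 872 \sqrt{2 + \frac{64}{-1}} = 872 \sqrt{2 + 64 \left(-1\right)} = 872 \sqrt{2 - 64} = 872 \sqrt{-62} = 872 i \sqrt{62}$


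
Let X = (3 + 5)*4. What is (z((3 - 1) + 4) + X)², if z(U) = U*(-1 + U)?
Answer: 3844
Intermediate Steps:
X = 32 (X = 8*4 = 32)
(z((3 - 1) + 4) + X)² = (((3 - 1) + 4)*(-1 + ((3 - 1) + 4)) + 32)² = ((2 + 4)*(-1 + (2 + 4)) + 32)² = (6*(-1 + 6) + 32)² = (6*5 + 32)² = (30 + 32)² = 62² = 3844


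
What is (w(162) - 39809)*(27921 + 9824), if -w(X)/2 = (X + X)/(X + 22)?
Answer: -34562643560/23 ≈ -1.5027e+9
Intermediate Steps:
w(X) = -4*X/(22 + X) (w(X) = -2*(X + X)/(X + 22) = -2*2*X/(22 + X) = -4*X/(22 + X))
(w(162) - 39809)*(27921 + 9824) = (-4*162/(22 + 162) - 39809)*(27921 + 9824) = (-4*162/184 - 39809)*37745 = (-4*162*1/184 - 39809)*37745 = (-81/23 - 39809)*37745 = -915688/23*37745 = -34562643560/23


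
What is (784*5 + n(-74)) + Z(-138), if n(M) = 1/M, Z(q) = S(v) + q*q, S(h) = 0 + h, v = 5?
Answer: 1699705/74 ≈ 22969.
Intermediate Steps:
S(h) = h
Z(q) = 5 + q² (Z(q) = 5 + q*q = 5 + q²)
(784*5 + n(-74)) + Z(-138) = (784*5 + 1/(-74)) + (5 + (-138)²) = (3920 - 1/74) + (5 + 19044) = 290079/74 + 19049 = 1699705/74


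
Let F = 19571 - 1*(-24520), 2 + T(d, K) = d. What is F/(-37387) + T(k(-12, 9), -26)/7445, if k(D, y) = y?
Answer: -327995786/278346215 ≈ -1.1784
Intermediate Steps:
T(d, K) = -2 + d
F = 44091 (F = 19571 + 24520 = 44091)
F/(-37387) + T(k(-12, 9), -26)/7445 = 44091/(-37387) + (-2 + 9)/7445 = 44091*(-1/37387) + 7*(1/7445) = -44091/37387 + 7/7445 = -327995786/278346215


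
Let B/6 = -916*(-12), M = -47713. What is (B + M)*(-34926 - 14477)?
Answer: -901061317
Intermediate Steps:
B = 65952 (B = 6*(-916*(-12)) = 6*10992 = 65952)
(B + M)*(-34926 - 14477) = (65952 - 47713)*(-34926 - 14477) = 18239*(-49403) = -901061317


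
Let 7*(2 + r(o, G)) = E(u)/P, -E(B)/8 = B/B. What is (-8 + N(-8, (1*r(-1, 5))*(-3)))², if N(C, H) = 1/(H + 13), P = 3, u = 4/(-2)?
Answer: 1256641/19881 ≈ 63.208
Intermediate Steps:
u = -2 (u = 4*(-½) = -2)
E(B) = -8 (E(B) = -8*B/B = -8*1 = -8)
r(o, G) = -50/21 (r(o, G) = -2 + (-8/3)/7 = -2 + (-8*⅓)/7 = -2 + (⅐)*(-8/3) = -2 - 8/21 = -50/21)
N(C, H) = 1/(13 + H)
(-8 + N(-8, (1*r(-1, 5))*(-3)))² = (-8 + 1/(13 + (1*(-50/21))*(-3)))² = (-8 + 1/(13 - 50/21*(-3)))² = (-8 + 1/(13 + 50/7))² = (-8 + 1/(141/7))² = (-8 + 7/141)² = (-1121/141)² = 1256641/19881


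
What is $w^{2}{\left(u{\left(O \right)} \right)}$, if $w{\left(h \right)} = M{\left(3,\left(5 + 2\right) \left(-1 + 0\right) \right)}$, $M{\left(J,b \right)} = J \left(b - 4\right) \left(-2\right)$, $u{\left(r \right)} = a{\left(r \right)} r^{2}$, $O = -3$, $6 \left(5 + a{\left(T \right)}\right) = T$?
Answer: $4356$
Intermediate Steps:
$a{\left(T \right)} = -5 + \frac{T}{6}$
$u{\left(r \right)} = r^{2} \left(-5 + \frac{r}{6}\right)$ ($u{\left(r \right)} = \left(-5 + \frac{r}{6}\right) r^{2} = r^{2} \left(-5 + \frac{r}{6}\right)$)
$M{\left(J,b \right)} = J \left(8 - 2 b\right)$ ($M{\left(J,b \right)} = J \left(-4 + b\right) \left(-2\right) = J \left(8 - 2 b\right)$)
$w{\left(h \right)} = 66$ ($w{\left(h \right)} = 2 \cdot 3 \left(4 - \left(5 + 2\right) \left(-1 + 0\right)\right) = 2 \cdot 3 \left(4 - 7 \left(-1\right)\right) = 2 \cdot 3 \left(4 - -7\right) = 2 \cdot 3 \left(4 + 7\right) = 2 \cdot 3 \cdot 11 = 66$)
$w^{2}{\left(u{\left(O \right)} \right)} = 66^{2} = 4356$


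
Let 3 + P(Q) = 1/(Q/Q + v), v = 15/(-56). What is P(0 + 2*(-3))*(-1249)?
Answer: 83683/41 ≈ 2041.0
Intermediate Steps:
v = -15/56 (v = 15*(-1/56) = -15/56 ≈ -0.26786)
P(Q) = -67/41 (P(Q) = -3 + 1/(Q/Q - 15/56) = -3 + 1/(1 - 15/56) = -3 + 1/(41/56) = -3 + 56/41 = -67/41)
P(0 + 2*(-3))*(-1249) = -67/41*(-1249) = 83683/41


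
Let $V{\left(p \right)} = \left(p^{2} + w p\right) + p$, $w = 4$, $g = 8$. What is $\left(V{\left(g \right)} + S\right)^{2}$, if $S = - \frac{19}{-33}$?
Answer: $\frac{11909401}{1089} \approx 10936.0$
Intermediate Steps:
$S = \frac{19}{33}$ ($S = \left(-19\right) \left(- \frac{1}{33}\right) = \frac{19}{33} \approx 0.57576$)
$V{\left(p \right)} = p^{2} + 5 p$ ($V{\left(p \right)} = \left(p^{2} + 4 p\right) + p = p^{2} + 5 p$)
$\left(V{\left(g \right)} + S\right)^{2} = \left(8 \left(5 + 8\right) + \frac{19}{33}\right)^{2} = \left(8 \cdot 13 + \frac{19}{33}\right)^{2} = \left(104 + \frac{19}{33}\right)^{2} = \left(\frac{3451}{33}\right)^{2} = \frac{11909401}{1089}$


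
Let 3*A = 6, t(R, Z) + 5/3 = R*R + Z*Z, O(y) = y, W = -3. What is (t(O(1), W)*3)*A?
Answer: 50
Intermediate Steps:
t(R, Z) = -5/3 + R² + Z² (t(R, Z) = -5/3 + (R*R + Z*Z) = -5/3 + (R² + Z²) = -5/3 + R² + Z²)
A = 2 (A = (⅓)*6 = 2)
(t(O(1), W)*3)*A = ((-5/3 + 1² + (-3)²)*3)*2 = ((-5/3 + 1 + 9)*3)*2 = ((25/3)*3)*2 = 25*2 = 50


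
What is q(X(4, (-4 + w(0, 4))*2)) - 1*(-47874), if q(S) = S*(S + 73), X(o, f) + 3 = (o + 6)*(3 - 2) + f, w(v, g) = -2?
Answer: 47534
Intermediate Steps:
X(o, f) = 3 + f + o (X(o, f) = -3 + ((o + 6)*(3 - 2) + f) = -3 + ((6 + o)*1 + f) = -3 + ((6 + o) + f) = -3 + (6 + f + o) = 3 + f + o)
q(S) = S*(73 + S)
q(X(4, (-4 + w(0, 4))*2)) - 1*(-47874) = (3 + (-4 - 2)*2 + 4)*(73 + (3 + (-4 - 2)*2 + 4)) - 1*(-47874) = (3 - 6*2 + 4)*(73 + (3 - 6*2 + 4)) + 47874 = (3 - 12 + 4)*(73 + (3 - 12 + 4)) + 47874 = -5*(73 - 5) + 47874 = -5*68 + 47874 = -340 + 47874 = 47534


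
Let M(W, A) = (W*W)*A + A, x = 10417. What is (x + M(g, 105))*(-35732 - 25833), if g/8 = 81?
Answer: -2715043711730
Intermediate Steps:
g = 648 (g = 8*81 = 648)
M(W, A) = A + A*W² (M(W, A) = W²*A + A = A*W² + A = A + A*W²)
(x + M(g, 105))*(-35732 - 25833) = (10417 + 105*(1 + 648²))*(-35732 - 25833) = (10417 + 105*(1 + 419904))*(-61565) = (10417 + 105*419905)*(-61565) = (10417 + 44090025)*(-61565) = 44100442*(-61565) = -2715043711730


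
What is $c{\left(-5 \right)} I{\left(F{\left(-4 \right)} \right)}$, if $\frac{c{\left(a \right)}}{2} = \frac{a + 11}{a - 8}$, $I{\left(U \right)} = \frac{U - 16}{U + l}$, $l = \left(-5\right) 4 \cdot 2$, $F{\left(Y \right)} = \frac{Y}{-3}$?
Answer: $- \frac{132}{377} \approx -0.35013$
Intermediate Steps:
$F{\left(Y \right)} = - \frac{Y}{3}$ ($F{\left(Y \right)} = Y \left(- \frac{1}{3}\right) = - \frac{Y}{3}$)
$l = -40$ ($l = \left(-20\right) 2 = -40$)
$I{\left(U \right)} = \frac{-16 + U}{-40 + U}$ ($I{\left(U \right)} = \frac{U - 16}{U - 40} = \frac{-16 + U}{-40 + U}$)
$c{\left(a \right)} = \frac{2 \left(11 + a\right)}{-8 + a}$ ($c{\left(a \right)} = 2 \frac{a + 11}{a - 8} = 2 \frac{11 + a}{-8 + a} = \frac{2 \left(11 + a\right)}{-8 + a}$)
$c{\left(-5 \right)} I{\left(F{\left(-4 \right)} \right)} = \frac{2 \left(11 - 5\right)}{-8 - 5} \frac{-16 - - \frac{4}{3}}{-40 - - \frac{4}{3}} = 2 \frac{1}{-13} \cdot 6 \frac{-16 + \frac{4}{3}}{-40 + \frac{4}{3}} = 2 \left(- \frac{1}{13}\right) 6 \frac{1}{- \frac{116}{3}} \left(- \frac{44}{3}\right) = - \frac{12 \left(\left(- \frac{3}{116}\right) \left(- \frac{44}{3}\right)\right)}{13} = \left(- \frac{12}{13}\right) \frac{11}{29} = - \frac{132}{377}$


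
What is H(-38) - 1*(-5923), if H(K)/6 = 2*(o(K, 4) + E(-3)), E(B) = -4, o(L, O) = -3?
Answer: 5839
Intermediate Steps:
H(K) = -84 (H(K) = 6*(2*(-3 - 4)) = 6*(2*(-7)) = 6*(-14) = -84)
H(-38) - 1*(-5923) = -84 - 1*(-5923) = -84 + 5923 = 5839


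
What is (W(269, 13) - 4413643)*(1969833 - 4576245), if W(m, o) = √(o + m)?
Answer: 11503772078916 - 2606412*√282 ≈ 1.1504e+13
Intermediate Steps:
W(m, o) = √(m + o)
(W(269, 13) - 4413643)*(1969833 - 4576245) = (√(269 + 13) - 4413643)*(1969833 - 4576245) = (√282 - 4413643)*(-2606412) = (-4413643 + √282)*(-2606412) = 11503772078916 - 2606412*√282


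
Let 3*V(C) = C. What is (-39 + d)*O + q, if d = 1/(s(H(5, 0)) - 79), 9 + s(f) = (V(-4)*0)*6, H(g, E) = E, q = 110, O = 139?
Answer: -467507/88 ≈ -5312.6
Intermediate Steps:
V(C) = C/3
s(f) = -9 (s(f) = -9 + (((⅓)*(-4))*0)*6 = -9 - 4/3*0*6 = -9 + 0*6 = -9 + 0 = -9)
d = -1/88 (d = 1/(-9 - 79) = 1/(-88) = -1/88 ≈ -0.011364)
(-39 + d)*O + q = (-39 - 1/88)*139 + 110 = -3433/88*139 + 110 = -477187/88 + 110 = -467507/88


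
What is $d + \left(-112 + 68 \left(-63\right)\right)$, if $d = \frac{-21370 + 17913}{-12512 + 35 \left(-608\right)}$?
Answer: $- \frac{148546175}{33792} \approx -4395.9$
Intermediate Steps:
$d = \frac{3457}{33792}$ ($d = - \frac{3457}{-12512 - 21280} = - \frac{3457}{-33792} = \left(-3457\right) \left(- \frac{1}{33792}\right) = \frac{3457}{33792} \approx 0.1023$)
$d + \left(-112 + 68 \left(-63\right)\right) = \frac{3457}{33792} + \left(-112 + 68 \left(-63\right)\right) = \frac{3457}{33792} - 4396 = - \frac{148546175}{33792}$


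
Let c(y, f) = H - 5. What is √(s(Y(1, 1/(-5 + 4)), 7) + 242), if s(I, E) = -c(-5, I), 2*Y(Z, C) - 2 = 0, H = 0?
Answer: √247 ≈ 15.716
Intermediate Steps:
c(y, f) = -5 (c(y, f) = 0 - 5 = -5)
Y(Z, C) = 1 (Y(Z, C) = 1 + (½)*0 = 1 + 0 = 1)
s(I, E) = 5 (s(I, E) = -1*(-5) = 5)
√(s(Y(1, 1/(-5 + 4)), 7) + 242) = √(5 + 242) = √247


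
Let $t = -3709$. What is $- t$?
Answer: $3709$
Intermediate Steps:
$- t = \left(-1\right) \left(-3709\right) = 3709$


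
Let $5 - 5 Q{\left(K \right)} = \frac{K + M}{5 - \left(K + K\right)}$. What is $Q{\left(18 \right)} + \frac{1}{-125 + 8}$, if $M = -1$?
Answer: $\frac{19969}{18135} \approx 1.1011$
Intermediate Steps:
$Q{\left(K \right)} = 1 - \frac{-1 + K}{5 \left(5 - 2 K\right)}$ ($Q{\left(K \right)} = 1 - \frac{\left(K - 1\right) \frac{1}{5 - \left(K + K\right)}}{5} = 1 - \frac{\left(-1 + K\right) \frac{1}{5 - 2 K}}{5} = 1 - \frac{\frac{1}{5 - 2 K} \left(-1 + K\right)}{5} = 1 - \frac{-1 + K}{5 \left(5 - 2 K\right)}$)
$Q{\left(18 \right)} + \frac{1}{-125 + 8} = \frac{-26 + 11 \cdot 18}{5 \left(-5 + 2 \cdot 18\right)} + \frac{1}{-125 + 8} = \frac{-26 + 198}{5 \left(-5 + 36\right)} + \frac{1}{-117} = \frac{1}{5} \cdot \frac{1}{31} \cdot 172 - \frac{1}{117} = \frac{172}{155} - \frac{1}{117} = \frac{19969}{18135}$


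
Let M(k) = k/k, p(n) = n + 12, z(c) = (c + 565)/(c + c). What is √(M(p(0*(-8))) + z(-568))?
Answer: √80869/284 ≈ 1.0013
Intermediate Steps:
z(c) = (565 + c)/(2*c) (z(c) = (565 + c)/((2*c)) = (565 + c)*(1/(2*c)) = (565 + c)/(2*c))
p(n) = 12 + n
M(k) = 1
√(M(p(0*(-8))) + z(-568)) = √(1 + (½)*(565 - 568)/(-568)) = √(1 + (½)*(-1/568)*(-3)) = √(1 + 3/1136) = √(1139/1136) = √80869/284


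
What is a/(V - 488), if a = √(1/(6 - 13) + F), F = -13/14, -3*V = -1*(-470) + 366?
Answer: -3*I*√210/32200 ≈ -0.0013501*I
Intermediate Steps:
V = -836/3 (V = -(-1*(-470) + 366)/3 = -(470 + 366)/3 = -⅓*836 = -836/3 ≈ -278.67)
F = -13/14 (F = -13*1/14 = -13/14 ≈ -0.92857)
a = I*√210/14 (a = √(1/(6 - 13) - 13/14) = √(1/(-7) - 13/14) = √(-⅐ - 13/14) = √(-15/14) = I*√210/14 ≈ 1.0351*I)
a/(V - 488) = (I*√210/14)/(-836/3 - 488) = (I*√210/14)/(-2300/3) = -3*I*√210/32200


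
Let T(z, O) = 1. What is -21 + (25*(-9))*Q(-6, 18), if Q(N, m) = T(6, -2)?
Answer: -246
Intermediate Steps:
Q(N, m) = 1
-21 + (25*(-9))*Q(-6, 18) = -21 + (25*(-9))*1 = -21 - 225*1 = -21 - 225 = -246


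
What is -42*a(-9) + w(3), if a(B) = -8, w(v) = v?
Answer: 339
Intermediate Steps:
-42*a(-9) + w(3) = -42*(-8) + 3 = 336 + 3 = 339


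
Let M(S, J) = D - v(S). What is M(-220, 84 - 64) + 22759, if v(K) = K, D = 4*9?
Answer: 23015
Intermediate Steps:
D = 36
M(S, J) = 36 - S
M(-220, 84 - 64) + 22759 = (36 - 1*(-220)) + 22759 = (36 + 220) + 22759 = 256 + 22759 = 23015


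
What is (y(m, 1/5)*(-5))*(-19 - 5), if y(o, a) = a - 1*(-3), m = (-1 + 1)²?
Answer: 384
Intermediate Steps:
m = 0 (m = 0² = 0)
y(o, a) = 3 + a (y(o, a) = a + 3 = 3 + a)
(y(m, 1/5)*(-5))*(-19 - 5) = ((3 + 1/5)*(-5))*(-19 - 5) = ((3 + 1*(⅕))*(-5))*(-24) = ((3 + ⅕)*(-5))*(-24) = ((16/5)*(-5))*(-24) = -16*(-24) = 384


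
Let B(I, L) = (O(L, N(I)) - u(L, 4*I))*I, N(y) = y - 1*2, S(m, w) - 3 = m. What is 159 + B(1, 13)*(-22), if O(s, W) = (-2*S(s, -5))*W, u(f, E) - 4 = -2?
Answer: -501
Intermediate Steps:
S(m, w) = 3 + m
u(f, E) = 2 (u(f, E) = 4 - 2 = 2)
N(y) = -2 + y (N(y) = y - 2 = -2 + y)
O(s, W) = W*(-6 - 2*s) (O(s, W) = (-2*(3 + s))*W = (-6 - 2*s)*W = W*(-6 - 2*s))
B(I, L) = I*(-2 - 2*(-2 + I)*(3 + L)) (B(I, L) = (-2*(-2 + I)*(3 + L) - 1*2)*I = (-2*(-2 + I)*(3 + L) - 2)*I = (-2 - 2*(-2 + I)*(3 + L))*I = I*(-2 - 2*(-2 + I)*(3 + L)))
159 + B(1, 13)*(-22) = 159 - 2*1*(1 + (-2 + 1)*(3 + 13))*(-22) = 159 - 2*1*(1 - 1*16)*(-22) = 159 - 2*1*(1 - 16)*(-22) = 159 - 2*1*(-15)*(-22) = 159 + 30*(-22) = 159 - 660 = -501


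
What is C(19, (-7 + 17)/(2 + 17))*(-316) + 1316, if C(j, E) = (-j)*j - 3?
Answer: 116340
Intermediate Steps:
C(j, E) = -3 - j**2 (C(j, E) = -j**2 - 3 = -3 - j**2)
C(19, (-7 + 17)/(2 + 17))*(-316) + 1316 = (-3 - 1*19**2)*(-316) + 1316 = (-3 - 1*361)*(-316) + 1316 = (-3 - 361)*(-316) + 1316 = -364*(-316) + 1316 = 115024 + 1316 = 116340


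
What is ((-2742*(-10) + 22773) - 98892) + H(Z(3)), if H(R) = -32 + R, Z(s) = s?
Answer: -48728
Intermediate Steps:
((-2742*(-10) + 22773) - 98892) + H(Z(3)) = ((-2742*(-10) + 22773) - 98892) + (-32 + 3) = ((27420 + 22773) - 98892) - 29 = (50193 - 98892) - 29 = -48699 - 29 = -48728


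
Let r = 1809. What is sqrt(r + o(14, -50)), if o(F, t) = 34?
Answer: sqrt(1843) ≈ 42.930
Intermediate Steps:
sqrt(r + o(14, -50)) = sqrt(1809 + 34) = sqrt(1843)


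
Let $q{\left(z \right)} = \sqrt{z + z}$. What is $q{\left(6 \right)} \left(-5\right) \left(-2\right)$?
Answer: $20 \sqrt{3} \approx 34.641$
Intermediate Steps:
$q{\left(z \right)} = \sqrt{2} \sqrt{z}$ ($q{\left(z \right)} = \sqrt{2 z} = \sqrt{2} \sqrt{z}$)
$q{\left(6 \right)} \left(-5\right) \left(-2\right) = \sqrt{2} \sqrt{6} \left(-5\right) \left(-2\right) = 2 \sqrt{3} \left(-5\right) \left(-2\right) = - 10 \sqrt{3} \left(-2\right) = 20 \sqrt{3}$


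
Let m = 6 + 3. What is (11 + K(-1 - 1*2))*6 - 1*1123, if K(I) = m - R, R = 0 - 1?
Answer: -997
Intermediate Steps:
m = 9
R = -1
K(I) = 10 (K(I) = 9 - 1*(-1) = 9 + 1 = 10)
(11 + K(-1 - 1*2))*6 - 1*1123 = (11 + 10)*6 - 1*1123 = 21*6 - 1123 = 126 - 1123 = -997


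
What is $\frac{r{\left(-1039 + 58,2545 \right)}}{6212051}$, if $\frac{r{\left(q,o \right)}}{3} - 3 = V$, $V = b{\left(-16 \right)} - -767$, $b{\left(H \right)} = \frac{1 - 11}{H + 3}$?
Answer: $\frac{30060}{80756663} \approx 0.00037223$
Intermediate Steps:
$b{\left(H \right)} = - \frac{10}{3 + H}$
$V = \frac{9981}{13}$ ($V = - \frac{10}{3 - 16} - -767 = - \frac{10}{-13} + 767 = \left(-10\right) \left(- \frac{1}{13}\right) + 767 = \frac{10}{13} + 767 = \frac{9981}{13} \approx 767.77$)
$r{\left(q,o \right)} = \frac{30060}{13}$ ($r{\left(q,o \right)} = 9 + 3 \cdot \frac{9981}{13} = 9 + \frac{29943}{13} = \frac{30060}{13}$)
$\frac{r{\left(-1039 + 58,2545 \right)}}{6212051} = \frac{30060}{13 \cdot 6212051} = \frac{30060}{13} \cdot \frac{1}{6212051} = \frac{30060}{80756663}$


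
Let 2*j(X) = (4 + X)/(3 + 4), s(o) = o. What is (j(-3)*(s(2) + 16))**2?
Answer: 81/49 ≈ 1.6531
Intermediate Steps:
j(X) = 2/7 + X/14 (j(X) = ((4 + X)/(3 + 4))/2 = ((4 + X)/7)/2 = ((4 + X)*(1/7))/2 = (4/7 + X/7)/2 = 2/7 + X/14)
(j(-3)*(s(2) + 16))**2 = ((2/7 + (1/14)*(-3))*(2 + 16))**2 = ((2/7 - 3/14)*18)**2 = ((1/14)*18)**2 = (9/7)**2 = 81/49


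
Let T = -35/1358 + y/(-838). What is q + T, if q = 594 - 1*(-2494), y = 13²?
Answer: 125496340/40643 ≈ 3087.8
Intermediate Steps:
y = 169
T = -9244/40643 (T = -35/1358 + 169/(-838) = -35*1/1358 + 169*(-1/838) = -5/194 - 169/838 = -9244/40643 ≈ -0.22744)
q = 3088 (q = 594 + 2494 = 3088)
q + T = 3088 - 9244/40643 = 125496340/40643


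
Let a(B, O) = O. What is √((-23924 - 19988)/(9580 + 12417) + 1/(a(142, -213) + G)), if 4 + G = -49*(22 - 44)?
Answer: I*√715649261524995/18939417 ≈ 1.4125*I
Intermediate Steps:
G = 1074 (G = -4 - 49*(22 - 44) = -4 - 49*(-22) = -4 + 1078 = 1074)
√((-23924 - 19988)/(9580 + 12417) + 1/(a(142, -213) + G)) = √((-23924 - 19988)/(9580 + 12417) + 1/(-213 + 1074)) = √(-43912/21997 + 1/861) = √(-37786235/18939417) = I*√715649261524995/18939417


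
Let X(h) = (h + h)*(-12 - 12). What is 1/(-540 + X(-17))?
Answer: 1/276 ≈ 0.0036232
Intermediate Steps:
X(h) = -48*h (X(h) = (2*h)*(-24) = -48*h)
1/(-540 + X(-17)) = 1/(-540 - 48*(-17)) = 1/(-540 + 816) = 1/276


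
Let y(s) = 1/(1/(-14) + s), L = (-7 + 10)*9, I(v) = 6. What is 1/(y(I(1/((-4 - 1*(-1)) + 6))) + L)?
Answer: 83/2255 ≈ 0.036807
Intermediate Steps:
L = 27 (L = 3*9 = 27)
y(s) = 1/(-1/14 + s)
1/(y(I(1/((-4 - 1*(-1)) + 6))) + L) = 1/(14/(-1 + 14*6) + 27) = 1/(14/(-1 + 84) + 27) = 1/(14/83 + 27) = 1/(2255/83) = 83/2255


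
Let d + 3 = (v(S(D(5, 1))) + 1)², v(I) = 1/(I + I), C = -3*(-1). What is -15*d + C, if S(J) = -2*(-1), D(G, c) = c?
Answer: 393/16 ≈ 24.563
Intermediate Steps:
S(J) = 2
C = 3
v(I) = 1/(2*I)
d = -23/16 (d = -3 + ((½)/2 + 1)² = -3 + ((½)*(½) + 1)² = -3 + (¼ + 1)² = -3 + (5/4)² = -3 + 25/16 = -23/16 ≈ -1.4375)
-15*d + C = -15*(-23/16) + 3 = 345/16 + 3 = 393/16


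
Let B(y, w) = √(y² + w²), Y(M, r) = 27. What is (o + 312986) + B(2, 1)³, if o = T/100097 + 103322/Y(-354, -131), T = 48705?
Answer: 856225447603/2702619 + 5*√5 ≈ 3.1682e+5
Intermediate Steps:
B(y, w) = √(w² + y²)
o = 10343537269/2702619 (o = 48705/100097 + 103322/27 = 10343537269/2702619 ≈ 3827.2)
(o + 312986) + B(2, 1)³ = (10343537269/2702619 + 312986) + (√(1² + 2²))³ = 856225447603/2702619 + (√(1 + 4))³ = 856225447603/2702619 + (√5)³ = 856225447603/2702619 + 5*√5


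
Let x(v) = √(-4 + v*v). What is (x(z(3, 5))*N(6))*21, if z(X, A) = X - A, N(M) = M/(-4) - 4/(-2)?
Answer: 0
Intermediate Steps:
N(M) = 2 - M/4 (N(M) = M*(-¼) - 4*(-½) = -M/4 + 2 = 2 - M/4)
x(v) = √(-4 + v²)
(x(z(3, 5))*N(6))*21 = (√(-4 + (3 - 1*5)²)*(2 - ¼*6))*21 = (√(-4 + (3 - 5)²)*(2 - 3/2))*21 = (√(-4 + (-2)²)*(½))*21 = (√(-4 + 4)*(½))*21 = (√0*(½))*21 = (0*(½))*21 = 0*21 = 0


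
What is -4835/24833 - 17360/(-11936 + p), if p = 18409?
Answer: -462397835/160744009 ≈ -2.8766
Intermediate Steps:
-4835/24833 - 17360/(-11936 + p) = -4835/24833 - 17360/(-11936 + 18409) = -4835*1/24833 - 17360/6473 = -4835/24833 - 17360*1/6473 = -4835/24833 - 17360/6473 = -462397835/160744009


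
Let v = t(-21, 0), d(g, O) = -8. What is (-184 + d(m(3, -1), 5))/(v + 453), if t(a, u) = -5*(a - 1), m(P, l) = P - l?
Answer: -192/563 ≈ -0.34103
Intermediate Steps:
t(a, u) = 5 - 5*a (t(a, u) = -5*(-1 + a) = 5 - 5*a)
v = 110 (v = 5 - 5*(-21) = 5 + 105 = 110)
(-184 + d(m(3, -1), 5))/(v + 453) = (-184 - 8)/(110 + 453) = -192/563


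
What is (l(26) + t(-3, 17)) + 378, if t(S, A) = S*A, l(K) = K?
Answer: 353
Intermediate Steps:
t(S, A) = A*S
(l(26) + t(-3, 17)) + 378 = (26 + 17*(-3)) + 378 = (26 - 51) + 378 = -25 + 378 = 353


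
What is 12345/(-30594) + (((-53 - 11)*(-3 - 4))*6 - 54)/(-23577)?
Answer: -41293629/80146082 ≈ -0.51523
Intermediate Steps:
12345/(-30594) + (((-53 - 11)*(-3 - 4))*6 - 54)/(-23577) = 12345*(-1/30594) + (-64*(-7)*6 - 54)*(-1/23577) = -4115/10198 + (448*6 - 54)*(-1/23577) = -4115/10198 + (2688 - 54)*(-1/23577) = -4115/10198 + 2634*(-1/23577) = -4115/10198 - 878/7859 = -41293629/80146082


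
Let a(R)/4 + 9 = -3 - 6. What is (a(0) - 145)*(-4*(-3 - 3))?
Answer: -5208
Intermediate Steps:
a(R) = -72 (a(R) = -36 + 4*(-3 - 6) = -36 + 4*(-9) = -36 - 36 = -72)
(a(0) - 145)*(-4*(-3 - 3)) = (-72 - 145)*(-4*(-3 - 3)) = -(-868)*(-6) = -217*24 = -5208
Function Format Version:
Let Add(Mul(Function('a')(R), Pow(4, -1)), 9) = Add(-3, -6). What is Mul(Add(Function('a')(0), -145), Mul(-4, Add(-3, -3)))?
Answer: -5208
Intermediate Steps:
Function('a')(R) = -72 (Function('a')(R) = Add(-36, Mul(4, Add(-3, -6))) = Add(-36, Mul(4, -9)) = Add(-36, -36) = -72)
Mul(Add(Function('a')(0), -145), Mul(-4, Add(-3, -3))) = Mul(Add(-72, -145), Mul(-4, Add(-3, -3))) = Mul(-217, Mul(-4, -6)) = Mul(-217, 24) = -5208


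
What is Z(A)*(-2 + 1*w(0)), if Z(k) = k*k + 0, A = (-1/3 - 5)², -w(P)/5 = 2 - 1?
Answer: -458752/81 ≈ -5663.6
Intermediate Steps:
w(P) = -5 (w(P) = -5*(2 - 1) = -5*1 = -5)
A = 256/9 (A = (-1*⅓ - 5)² = (-⅓ - 5)² = (-16/3)² = 256/9 ≈ 28.444)
Z(k) = k² (Z(k) = k² + 0 = k²)
Z(A)*(-2 + 1*w(0)) = (256/9)²*(-2 + 1*(-5)) = 65536*(-2 - 5)/81 = (65536/81)*(-7) = -458752/81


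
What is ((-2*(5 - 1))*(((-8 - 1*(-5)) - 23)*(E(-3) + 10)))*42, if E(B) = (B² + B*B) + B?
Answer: 218400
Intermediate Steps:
E(B) = B + 2*B² (E(B) = (B² + B²) + B = 2*B² + B = B + 2*B²)
((-2*(5 - 1))*(((-8 - 1*(-5)) - 23)*(E(-3) + 10)))*42 = ((-2*(5 - 1))*(((-8 - 1*(-5)) - 23)*(-3*(1 + 2*(-3)) + 10)))*42 = ((-2*4)*(((-8 + 5) - 23)*(-3*(1 - 6) + 10)))*42 = -8*(-3 - 23)*(-3*(-5) + 10)*42 = -(-208)*(15 + 10)*42 = -(-208)*25*42 = -8*(-650)*42 = 5200*42 = 218400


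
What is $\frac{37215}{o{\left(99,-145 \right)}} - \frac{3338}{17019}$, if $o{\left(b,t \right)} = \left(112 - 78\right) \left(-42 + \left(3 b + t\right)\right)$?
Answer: $\frac{124175593}{12730212} \approx 9.7544$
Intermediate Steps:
$o{\left(b,t \right)} = -1428 + 34 t + 102 b$ ($o{\left(b,t \right)} = 34 \left(-42 + \left(t + 3 b\right)\right) = 34 \left(-42 + t + 3 b\right) = -1428 + 34 t + 102 b$)
$\frac{37215}{o{\left(99,-145 \right)}} - \frac{3338}{17019} = \frac{37215}{-1428 + 34 \left(-145\right) + 102 \cdot 99} - \frac{3338}{17019} = \frac{37215}{-1428 - 4930 + 10098} - \frac{3338}{17019} = \frac{37215}{3740} - \frac{3338}{17019} = 37215 \cdot \frac{1}{3740} - \frac{3338}{17019} = \frac{7443}{748} - \frac{3338}{17019} = \frac{124175593}{12730212}$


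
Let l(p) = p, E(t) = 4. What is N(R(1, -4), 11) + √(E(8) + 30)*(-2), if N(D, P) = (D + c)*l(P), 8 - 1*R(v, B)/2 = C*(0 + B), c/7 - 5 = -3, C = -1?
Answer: 242 - 2*√34 ≈ 230.34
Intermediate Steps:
c = 14 (c = 35 + 7*(-3) = 35 - 21 = 14)
R(v, B) = 16 + 2*B (R(v, B) = 16 - (-2)*(0 + B) = 16 - (-2)*B = 16 + 2*B)
N(D, P) = P*(14 + D) (N(D, P) = (D + 14)*P = (14 + D)*P = P*(14 + D))
N(R(1, -4), 11) + √(E(8) + 30)*(-2) = 11*(14 + (16 + 2*(-4))) + √(4 + 30)*(-2) = 11*(14 + (16 - 8)) + √34*(-2) = 11*(14 + 8) - 2*√34 = 11*22 - 2*√34 = 242 - 2*√34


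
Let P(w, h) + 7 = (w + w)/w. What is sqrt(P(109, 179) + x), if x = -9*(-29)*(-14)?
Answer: I*sqrt(3659) ≈ 60.49*I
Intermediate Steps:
x = -3654 (x = 261*(-14) = -3654)
P(w, h) = -5 (P(w, h) = -7 + (w + w)/w = -7 + (2*w)/w = -7 + 2 = -5)
sqrt(P(109, 179) + x) = sqrt(-5 - 3654) = sqrt(-3659) = I*sqrt(3659)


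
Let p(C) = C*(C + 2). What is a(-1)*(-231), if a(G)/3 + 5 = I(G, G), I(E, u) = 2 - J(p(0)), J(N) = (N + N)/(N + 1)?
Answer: 2079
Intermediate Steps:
p(C) = C*(2 + C)
J(N) = 2*N/(1 + N) (J(N) = (2*N)/(1 + N) = 2*N/(1 + N))
I(E, u) = 2 (I(E, u) = 2 - 2*0*(2 + 0)/(1 + 0*(2 + 0)) = 2 - 2*0*2/(1 + 0*2) = 2 - 2*0/(1 + 0) = 2 - 2*0/1 = 2 - 2*0 = 2 - 1*0 = 2 + 0 = 2)
a(G) = -9 (a(G) = -15 + 3*2 = -15 + 6 = -9)
a(-1)*(-231) = -9*(-231) = 2079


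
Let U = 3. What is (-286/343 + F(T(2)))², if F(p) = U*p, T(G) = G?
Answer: 3139984/117649 ≈ 26.689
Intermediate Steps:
F(p) = 3*p
(-286/343 + F(T(2)))² = (-286/343 + 3*2)² = (-286*1/343 + 6)² = (-286/343 + 6)² = (1772/343)² = 3139984/117649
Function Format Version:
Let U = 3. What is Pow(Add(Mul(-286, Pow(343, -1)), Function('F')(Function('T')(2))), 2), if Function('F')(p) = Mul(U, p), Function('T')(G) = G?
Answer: Rational(3139984, 117649) ≈ 26.689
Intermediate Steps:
Function('F')(p) = Mul(3, p)
Pow(Add(Mul(-286, Pow(343, -1)), Function('F')(Function('T')(2))), 2) = Pow(Add(Mul(-286, Pow(343, -1)), Mul(3, 2)), 2) = Pow(Add(Mul(-286, Rational(1, 343)), 6), 2) = Pow(Add(Rational(-286, 343), 6), 2) = Pow(Rational(1772, 343), 2) = Rational(3139984, 117649)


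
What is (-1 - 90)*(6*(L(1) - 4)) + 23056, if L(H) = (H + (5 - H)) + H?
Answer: 21964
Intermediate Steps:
L(H) = 5 + H
(-1 - 90)*(6*(L(1) - 4)) + 23056 = (-1 - 90)*(6*((5 + 1) - 4)) + 23056 = -546*(6 - 4) + 23056 = -546*2 + 23056 = -91*12 + 23056 = -1092 + 23056 = 21964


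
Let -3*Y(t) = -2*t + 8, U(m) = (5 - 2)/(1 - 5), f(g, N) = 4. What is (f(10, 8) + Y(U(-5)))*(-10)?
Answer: -25/3 ≈ -8.3333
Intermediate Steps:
U(m) = -3/4 (U(m) = 3/(-4) = 3*(-1/4) = -3/4)
Y(t) = -8/3 + 2*t/3 (Y(t) = -(-2*t + 8)/3 = -(8 - 2*t)/3 = -8/3 + 2*t/3)
(f(10, 8) + Y(U(-5)))*(-10) = (4 + (-8/3 + (2/3)*(-3/4)))*(-10) = (4 + (-8/3 - 1/2))*(-10) = (4 - 19/6)*(-10) = (5/6)*(-10) = -25/3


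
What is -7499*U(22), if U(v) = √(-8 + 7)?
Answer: -7499*I ≈ -7499.0*I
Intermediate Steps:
U(v) = I (U(v) = √(-1) = I)
-7499*U(22) = -7499*I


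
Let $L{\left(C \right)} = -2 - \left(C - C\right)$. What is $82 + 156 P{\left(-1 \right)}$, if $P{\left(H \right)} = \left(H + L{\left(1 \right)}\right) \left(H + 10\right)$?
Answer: $-4130$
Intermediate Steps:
$L{\left(C \right)} = -2$ ($L{\left(C \right)} = -2 - 0 = -2 + 0 = -2$)
$P{\left(H \right)} = \left(-2 + H\right) \left(10 + H\right)$ ($P{\left(H \right)} = \left(H - 2\right) \left(H + 10\right) = \left(-2 + H\right) \left(10 + H\right)$)
$82 + 156 P{\left(-1 \right)} = 82 + 156 \left(-20 + \left(-1\right)^{2} + 8 \left(-1\right)\right) = 82 + 156 \left(-20 + 1 - 8\right) = 82 + 156 \left(-27\right) = 82 - 4212 = -4130$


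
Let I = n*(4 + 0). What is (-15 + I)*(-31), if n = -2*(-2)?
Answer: -31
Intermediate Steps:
n = 4
I = 16 (I = 4*(4 + 0) = 4*4 = 16)
(-15 + I)*(-31) = (-15 + 16)*(-31) = 1*(-31) = -31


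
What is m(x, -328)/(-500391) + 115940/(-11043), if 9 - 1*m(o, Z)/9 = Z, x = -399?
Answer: -2149956517/204659919 ≈ -10.505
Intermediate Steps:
m(o, Z) = 81 - 9*Z
m(x, -328)/(-500391) + 115940/(-11043) = (81 - 9*(-328))/(-500391) + 115940/(-11043) = (81 + 2952)*(-1/500391) + 115940*(-1/11043) = 3033*(-1/500391) - 115940/11043 = -337/55599 - 115940/11043 = -2149956517/204659919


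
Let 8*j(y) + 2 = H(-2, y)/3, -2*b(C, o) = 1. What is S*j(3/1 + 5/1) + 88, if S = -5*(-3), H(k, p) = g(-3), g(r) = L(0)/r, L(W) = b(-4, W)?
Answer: 4049/48 ≈ 84.354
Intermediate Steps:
b(C, o) = -½ (b(C, o) = -½*1 = -½)
L(W) = -½
g(r) = -1/(2*r)
H(k, p) = ⅙ (H(k, p) = -½/(-3) = -½*(-⅓) = ⅙)
S = 15
j(y) = -35/144 (j(y) = -¼ + ((⅙)/3)/8 = -¼ + ((⅙)*(⅓))/8 = -¼ + (⅛)*(1/18) = -¼ + 1/144 = -35/144)
S*j(3/1 + 5/1) + 88 = 15*(-35/144) + 88 = -175/48 + 88 = 4049/48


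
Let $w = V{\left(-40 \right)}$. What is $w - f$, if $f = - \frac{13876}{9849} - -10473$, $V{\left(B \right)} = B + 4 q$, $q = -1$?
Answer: $- \frac{103568057}{9849} \approx -10516.0$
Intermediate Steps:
$V{\left(B \right)} = -4 + B$ ($V{\left(B \right)} = B + 4 \left(-1\right) = B - 4 = -4 + B$)
$f = \frac{103134701}{9849}$ ($f = \left(-13876\right) \frac{1}{9849} + 10473 = - \frac{13876}{9849} + 10473 = \frac{103134701}{9849} \approx 10472.0$)
$w = -44$ ($w = -4 - 40 = -44$)
$w - f = -44 - \frac{103134701}{9849} = - \frac{103568057}{9849}$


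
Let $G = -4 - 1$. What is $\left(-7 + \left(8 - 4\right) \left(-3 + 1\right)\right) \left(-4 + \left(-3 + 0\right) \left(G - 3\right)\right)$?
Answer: $-300$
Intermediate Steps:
$G = -5$ ($G = -4 - 1 = -5$)
$\left(-7 + \left(8 - 4\right) \left(-3 + 1\right)\right) \left(-4 + \left(-3 + 0\right) \left(G - 3\right)\right) = \left(-7 + \left(8 - 4\right) \left(-3 + 1\right)\right) \left(-4 + \left(-3 + 0\right) \left(-5 - 3\right)\right) = \left(-7 + 4 \left(-2\right)\right) \left(-4 - -24\right) = \left(-7 - 8\right) \left(-4 + 24\right) = \left(-15\right) 20 = -300$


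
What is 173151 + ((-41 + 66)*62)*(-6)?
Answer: 163851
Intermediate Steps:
173151 + ((-41 + 66)*62)*(-6) = 173151 + (25*62)*(-6) = 173151 + 1550*(-6) = 173151 - 9300 = 163851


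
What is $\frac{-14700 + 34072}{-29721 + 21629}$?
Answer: $- \frac{4843}{2023} \approx -2.394$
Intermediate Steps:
$\frac{-14700 + 34072}{-29721 + 21629} = \frac{19372}{-8092} = 19372 \left(- \frac{1}{8092}\right) = - \frac{4843}{2023}$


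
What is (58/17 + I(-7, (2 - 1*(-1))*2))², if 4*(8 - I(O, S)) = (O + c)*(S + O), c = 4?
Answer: 525625/4624 ≈ 113.67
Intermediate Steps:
I(O, S) = 8 - (4 + O)*(O + S)/4 (I(O, S) = 8 - (O + 4)*(S + O)/4 = 8 - (4 + O)*(O + S)/4)
(58/17 + I(-7, (2 - 1*(-1))*2))² = (58/17 + (8 - 1*(-7) - (2 - 1*(-1))*2 - ¼*(-7)² - ¼*(-7)*(2 - 1*(-1))*2))² = (58*(1/17) + (8 + 7 - (2 + 1)*2 - ¼*49 - ¼*(-7)*(2 + 1)*2))² = (58/17 + (8 + 7 - 3*2 - 49/4 - ¼*(-7)*3*2))² = (58/17 + (8 + 7 - 1*6 - 49/4 - ¼*(-7)*6))² = (58/17 + (8 + 7 - 6 - 49/4 + 21/2))² = (58/17 + 29/4)² = (725/68)² = 525625/4624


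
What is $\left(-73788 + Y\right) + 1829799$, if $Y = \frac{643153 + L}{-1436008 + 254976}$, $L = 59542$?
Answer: $\frac{2073904480657}{1181032} \approx 1.756 \cdot 10^{6}$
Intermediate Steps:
$Y = - \frac{702695}{1181032}$ ($Y = \frac{643153 + 59542}{-1436008 + 254976} = \frac{702695}{-1181032} = 702695 \left(- \frac{1}{1181032}\right) = - \frac{702695}{1181032} \approx -0.59498$)
$\left(-73788 + Y\right) + 1829799 = \left(-73788 - \frac{702695}{1181032}\right) + 1829799 = - \frac{87146691911}{1181032} + 1829799 = \frac{2073904480657}{1181032}$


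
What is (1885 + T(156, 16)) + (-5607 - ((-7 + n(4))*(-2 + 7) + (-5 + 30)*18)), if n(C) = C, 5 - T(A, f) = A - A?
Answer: -4152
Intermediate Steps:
T(A, f) = 5 (T(A, f) = 5 - (A - A) = 5 - 1*0 = 5 + 0 = 5)
(1885 + T(156, 16)) + (-5607 - ((-7 + n(4))*(-2 + 7) + (-5 + 30)*18)) = (1885 + 5) + (-5607 - ((-7 + 4)*(-2 + 7) + (-5 + 30)*18)) = 1890 + (-5607 - (-3*5 + 25*18)) = 1890 + (-5607 - (-15 + 450)) = 1890 + (-5607 - 1*435) = 1890 + (-5607 - 435) = 1890 - 6042 = -4152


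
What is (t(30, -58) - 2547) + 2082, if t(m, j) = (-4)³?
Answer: -529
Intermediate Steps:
t(m, j) = -64
(t(30, -58) - 2547) + 2082 = (-64 - 2547) + 2082 = -2611 + 2082 = -529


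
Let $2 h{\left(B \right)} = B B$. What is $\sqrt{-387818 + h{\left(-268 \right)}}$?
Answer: $i \sqrt{351906} \approx 593.22 i$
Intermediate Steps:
$h{\left(B \right)} = \frac{B^{2}}{2}$ ($h{\left(B \right)} = \frac{B B}{2} = \frac{B^{2}}{2}$)
$\sqrt{-387818 + h{\left(-268 \right)}} = \sqrt{-387818 + \frac{\left(-268\right)^{2}}{2}} = \sqrt{-387818 + \frac{1}{2} \cdot 71824} = \sqrt{-387818 + 35912} = \sqrt{-351906} = i \sqrt{351906}$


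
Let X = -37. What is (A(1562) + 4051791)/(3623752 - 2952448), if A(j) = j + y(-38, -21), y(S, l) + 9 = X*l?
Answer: 4054121/671304 ≈ 6.0392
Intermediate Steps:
y(S, l) = -9 - 37*l
A(j) = 768 + j (A(j) = j + (-9 - 37*(-21)) = j + (-9 + 777) = j + 768 = 768 + j)
(A(1562) + 4051791)/(3623752 - 2952448) = ((768 + 1562) + 4051791)/(3623752 - 2952448) = (2330 + 4051791)/671304 = 4054121*(1/671304) = 4054121/671304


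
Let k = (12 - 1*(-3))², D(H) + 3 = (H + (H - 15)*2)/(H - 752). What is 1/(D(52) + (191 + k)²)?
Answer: 50/8652641 ≈ 5.7786e-6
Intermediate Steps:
D(H) = -3 + (-30 + 3*H)/(-752 + H) (D(H) = -3 + (H + (H - 15)*2)/(H - 752) = -3 + (H + (-15 + H)*2)/(-752 + H) = -3 + (H + (-30 + 2*H))/(-752 + H) = -3 + (-30 + 3*H)/(-752 + H))
k = 225 (k = (12 + 3)² = 15² = 225)
1/(D(52) + (191 + k)²) = 1/(2226/(-752 + 52) + (191 + 225)²) = 1/(2226/(-700) + 416²) = 1/(2226*(-1/700) + 173056) = 1/(-159/50 + 173056) = 1/(8652641/50) = 50/8652641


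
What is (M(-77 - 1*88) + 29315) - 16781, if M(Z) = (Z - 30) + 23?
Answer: 12362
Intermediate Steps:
M(Z) = -7 + Z (M(Z) = (-30 + Z) + 23 = -7 + Z)
(M(-77 - 1*88) + 29315) - 16781 = ((-7 + (-77 - 1*88)) + 29315) - 16781 = ((-7 + (-77 - 88)) + 29315) - 16781 = ((-7 - 165) + 29315) - 16781 = (-172 + 29315) - 16781 = 29143 - 16781 = 12362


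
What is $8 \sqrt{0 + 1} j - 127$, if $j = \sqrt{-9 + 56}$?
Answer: $-127 + 8 \sqrt{47} \approx -72.155$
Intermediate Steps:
$j = \sqrt{47} \approx 6.8557$
$8 \sqrt{0 + 1} j - 127 = 8 \sqrt{0 + 1} \sqrt{47} - 127 = 8 \sqrt{1} \sqrt{47} - 127 = 8 \cdot 1 \sqrt{47} - 127 = 8 \sqrt{47} - 127 = -127 + 8 \sqrt{47}$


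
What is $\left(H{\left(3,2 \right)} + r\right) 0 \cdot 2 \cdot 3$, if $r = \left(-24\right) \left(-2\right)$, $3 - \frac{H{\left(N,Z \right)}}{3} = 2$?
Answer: $0$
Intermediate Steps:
$H{\left(N,Z \right)} = 3$ ($H{\left(N,Z \right)} = 9 - 6 = 3$)
$r = 48$
$\left(H{\left(3,2 \right)} + r\right) 0 \cdot 2 \cdot 3 = \left(3 + 48\right) 0 \cdot 2 \cdot 3 = 51 \cdot 0 \cdot 3 = 51 \cdot 0 = 0$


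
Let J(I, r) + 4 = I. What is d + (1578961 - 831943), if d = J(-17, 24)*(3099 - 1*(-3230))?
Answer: 614109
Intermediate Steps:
J(I, r) = -4 + I
d = -132909 (d = (-4 - 17)*(3099 - 1*(-3230)) = -21*(3099 + 3230) = -21*6329 = -132909)
d + (1578961 - 831943) = -132909 + (1578961 - 831943) = -132909 + 747018 = 614109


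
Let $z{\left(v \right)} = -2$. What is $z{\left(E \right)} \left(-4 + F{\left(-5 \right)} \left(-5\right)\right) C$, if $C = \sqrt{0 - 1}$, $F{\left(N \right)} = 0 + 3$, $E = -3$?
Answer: $38 i \approx 38.0 i$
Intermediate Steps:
$F{\left(N \right)} = 3$
$C = i$ ($C = \sqrt{-1} = i \approx 1.0 i$)
$z{\left(E \right)} \left(-4 + F{\left(-5 \right)} \left(-5\right)\right) C = - 2 \left(-4 + 3 \left(-5\right)\right) i = - 2 \left(-4 - 15\right) i = \left(-2\right) \left(-19\right) i = 38 i$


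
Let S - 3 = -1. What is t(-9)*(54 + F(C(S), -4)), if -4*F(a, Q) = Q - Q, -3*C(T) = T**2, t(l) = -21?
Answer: -1134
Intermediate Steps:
S = 2 (S = 3 - 1 = 2)
C(T) = -T**2/3
F(a, Q) = 0 (F(a, Q) = -(Q - Q)/4 = -1/4*0 = 0)
t(-9)*(54 + F(C(S), -4)) = -21*(54 + 0) = -21*54 = -1134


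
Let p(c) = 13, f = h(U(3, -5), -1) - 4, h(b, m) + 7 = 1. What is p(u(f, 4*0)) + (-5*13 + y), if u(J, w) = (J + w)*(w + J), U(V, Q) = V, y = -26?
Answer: -78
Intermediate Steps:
h(b, m) = -6 (h(b, m) = -7 + 1 = -6)
f = -10 (f = -6 - 4 = -10)
u(J, w) = (J + w)² (u(J, w) = (J + w)*(J + w) = (J + w)²)
p(u(f, 4*0)) + (-5*13 + y) = 13 + (-5*13 - 26) = 13 + (-65 - 26) = 13 - 91 = -78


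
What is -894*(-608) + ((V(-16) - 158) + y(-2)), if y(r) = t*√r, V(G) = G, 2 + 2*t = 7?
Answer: 543378 + 5*I*√2/2 ≈ 5.4338e+5 + 3.5355*I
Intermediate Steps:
t = 5/2 (t = -1 + (½)*7 = -1 + 7/2 = 5/2 ≈ 2.5000)
y(r) = 5*√r/2
-894*(-608) + ((V(-16) - 158) + y(-2)) = -894*(-608) + ((-16 - 158) + 5*√(-2)/2) = 543552 + (-174 + 5*(I*√2)/2) = 543552 + (-174 + 5*I*√2/2) = 543378 + 5*I*√2/2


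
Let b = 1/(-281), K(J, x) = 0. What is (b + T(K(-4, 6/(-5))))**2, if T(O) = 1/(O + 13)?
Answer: 71824/13344409 ≈ 0.0053823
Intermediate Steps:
T(O) = 1/(13 + O)
b = -1/281 ≈ -0.0035587
(b + T(K(-4, 6/(-5))))**2 = (-1/281 + 1/(13 + 0))**2 = (-1/281 + 1/13)**2 = (268/3653)**2 = 71824/13344409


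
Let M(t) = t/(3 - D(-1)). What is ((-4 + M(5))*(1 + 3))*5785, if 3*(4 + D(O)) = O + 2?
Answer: -75205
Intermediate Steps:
D(O) = -10/3 + O/3 (D(O) = -4 + (O + 2)/3 = -4 + (2 + O)/3 = -4 + (2/3 + O/3) = -10/3 + O/3)
M(t) = 3*t/20 (M(t) = t/(3 - (-10/3 + (1/3)*(-1))) = t/(3 - (-10/3 - 1/3)) = t/(3 - 1*(-11/3)) = t/(3 + 11/3) = t/(20/3) = t*(3/20) = 3*t/20)
((-4 + M(5))*(1 + 3))*5785 = ((-4 + (3/20)*5)*(1 + 3))*5785 = ((-4 + 3/4)*4)*5785 = -13/4*4*5785 = -13*5785 = -75205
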